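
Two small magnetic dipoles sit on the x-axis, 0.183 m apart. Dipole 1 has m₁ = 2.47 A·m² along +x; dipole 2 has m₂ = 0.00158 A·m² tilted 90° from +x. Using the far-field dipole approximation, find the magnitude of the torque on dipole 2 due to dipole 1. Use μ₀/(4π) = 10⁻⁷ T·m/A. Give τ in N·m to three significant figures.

τ ≈ 1.27×10⁻⁷ N·m

Dipole B is on the axis of dipole A, so B₁ there is axial: B₁ = (μ₀/4π)·2m₁/r³ along +x.
B₁ = 2(10⁻⁷)(2.47)/(0.183)³ = 8.061×10⁻⁵ T.
τ = m₂ B₁ sinθ.
τ = (0.00158)(8.061×10⁻⁵)·sin90° = 1.274×10⁻⁷ N·m.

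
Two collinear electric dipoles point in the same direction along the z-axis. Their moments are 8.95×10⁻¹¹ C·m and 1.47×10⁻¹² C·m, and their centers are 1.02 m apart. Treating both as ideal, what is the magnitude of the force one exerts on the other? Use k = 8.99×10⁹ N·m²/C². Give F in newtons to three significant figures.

F ≈ 6.56×10⁻¹² N

On-axis field of dipole 1 at distance r: E = 2kp₁/r³. Force on dipole 2 is F = p₂·dE/dr (gradient along axis).
dE/dr = −6kp₁/r⁴, so |F| = 6kp₁p₂/r⁴ (attractive for aligned moments).
F = 6(8.99×10⁹)(8.95×10⁻¹¹)(1.47×10⁻¹²)/(1.02)⁴ = 6.556×10⁻¹² N.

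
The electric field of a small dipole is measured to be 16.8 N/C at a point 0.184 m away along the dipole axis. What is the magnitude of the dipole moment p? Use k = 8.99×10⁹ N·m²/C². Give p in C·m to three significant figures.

On axis E = 2kp/r³, so p = Er³/(2k).
p = (16.8)·(0.184)³ / (2·8.99×10⁹) = 5.821×10⁻¹² C·m.

p ≈ 5.82×10⁻¹² C·m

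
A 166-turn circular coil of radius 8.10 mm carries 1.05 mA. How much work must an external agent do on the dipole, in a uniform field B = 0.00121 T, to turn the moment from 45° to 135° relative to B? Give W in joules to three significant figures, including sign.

m = NIA = NIπa² = 166·(0.00105)·π·(0.00810)² = 3.593×10⁻⁵ A·m².
W_ext = ΔU = −mB cosθ₂ + mB cosθ₁ = mB(cosθ₁ − cosθ₂).
W = (3.593×10⁻⁵)(0.00121)·(cos45° − cos135°) = (4.348×10⁻⁸)·(+1.4142) = 6.148×10⁻⁸ J.

W ≈ 6.15×10⁻⁸ J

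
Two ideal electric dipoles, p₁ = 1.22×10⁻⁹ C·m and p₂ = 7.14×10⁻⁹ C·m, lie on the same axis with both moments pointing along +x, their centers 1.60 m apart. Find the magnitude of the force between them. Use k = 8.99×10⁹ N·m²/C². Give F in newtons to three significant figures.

On-axis field of dipole 1 at distance r: E = 2kp₁/r³. Force on dipole 2 is F = p₂·dE/dr (gradient along axis).
dE/dr = −6kp₁/r⁴, so |F| = 6kp₁p₂/r⁴ (attractive for aligned moments).
F = 6(8.99×10⁹)(1.22×10⁻⁹)(7.14×10⁻⁹)/(1.60)⁴ = 7.170×10⁻⁸ N.

F ≈ 7.17×10⁻⁸ N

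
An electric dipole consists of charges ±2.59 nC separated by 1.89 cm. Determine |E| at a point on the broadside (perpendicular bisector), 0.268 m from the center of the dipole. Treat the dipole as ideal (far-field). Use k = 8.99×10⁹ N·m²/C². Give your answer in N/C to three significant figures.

Dipole moment p = qd = (2.59×10⁻⁹ C)(0.0189 m) = 4.895×10⁻¹¹ C·m.
In the equatorial plane E = kp/r³.
E = (8.99×10⁹)(4.895×10⁻¹¹) / (0.268)³ = 22.86 N/C.

E ≈ 22.9 N/C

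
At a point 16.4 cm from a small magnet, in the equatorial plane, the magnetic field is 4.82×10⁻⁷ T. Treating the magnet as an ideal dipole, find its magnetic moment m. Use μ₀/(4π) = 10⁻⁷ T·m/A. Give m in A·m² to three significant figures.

m ≈ 0.0213 A·m²

In the equatorial plane B = (μ₀/4π)·m/r³, so m = Br³·4π/(μ₀).
m = (4.82×10⁻⁷)·(0.164)³ / (10⁻⁷) = 0.02126 A·m².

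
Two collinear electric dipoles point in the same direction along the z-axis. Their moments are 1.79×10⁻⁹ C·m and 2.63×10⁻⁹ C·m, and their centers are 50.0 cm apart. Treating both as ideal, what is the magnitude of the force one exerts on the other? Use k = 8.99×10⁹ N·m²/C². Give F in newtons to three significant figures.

On-axis field of dipole 1 at distance r: E = 2kp₁/r³. Force on dipole 2 is F = p₂·dE/dr (gradient along axis).
dE/dr = −6kp₁/r⁴, so |F| = 6kp₁p₂/r⁴ (attractive for aligned moments).
F = 6(8.99×10⁹)(1.79×10⁻⁹)(2.63×10⁻⁹)/(0.500)⁴ = 4.063×10⁻⁶ N.

F ≈ 4.06×10⁻⁶ N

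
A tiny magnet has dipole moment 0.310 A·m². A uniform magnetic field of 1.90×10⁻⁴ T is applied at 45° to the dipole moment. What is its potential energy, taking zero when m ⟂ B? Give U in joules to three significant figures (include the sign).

U = −m·B = −mB cosθ.
U = −(0.310)(1.90×10⁻⁴)·cos45° = -4.165×10⁻⁵ J.

U ≈ -4.16×10⁻⁵ J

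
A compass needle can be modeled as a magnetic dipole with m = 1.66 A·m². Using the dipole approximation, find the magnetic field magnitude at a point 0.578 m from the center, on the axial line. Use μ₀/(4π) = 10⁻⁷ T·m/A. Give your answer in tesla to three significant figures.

B ≈ 1.72×10⁻⁶ T

On axis B = (μ₀/4π)·2m/r³.
B = 2·(10⁻⁷)·(1.66) / (0.578)³ = 1.719×10⁻⁶ T.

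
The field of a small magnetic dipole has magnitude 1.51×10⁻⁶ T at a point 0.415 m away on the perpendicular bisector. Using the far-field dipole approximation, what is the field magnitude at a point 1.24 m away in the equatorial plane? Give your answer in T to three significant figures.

B ≈ 5.66×10⁻⁸ T

Dipole fields scale as 1/r³ in the far field; the geometry is the same at both points.
B₂ = B₁ · (r₁/r₂)³ = 1.51×10⁻⁶ · (0.415/1.24)³.
(r₁/r₂)³ = (0.3347)³ = 0.03749.
B₂ ≈ 5.661×10⁻⁸ T.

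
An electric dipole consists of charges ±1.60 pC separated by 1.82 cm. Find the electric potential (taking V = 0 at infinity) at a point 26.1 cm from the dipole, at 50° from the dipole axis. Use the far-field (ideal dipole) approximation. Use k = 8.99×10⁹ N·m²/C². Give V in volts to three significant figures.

V ≈ 0.00247 V

Dipole moment p = qd = (1.60×10⁻¹² C)(0.0182 m) = 2.912×10⁻¹⁴ C·m.
The dipole potential is V = kp cosθ / r².
V = (8.99×10⁹)(2.912×10⁻¹⁴)·cos50° / (0.261)² = 0.002470 V.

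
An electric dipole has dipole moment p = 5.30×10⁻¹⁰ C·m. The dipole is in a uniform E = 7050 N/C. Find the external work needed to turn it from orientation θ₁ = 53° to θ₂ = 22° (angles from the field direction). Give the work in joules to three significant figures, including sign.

W_ext = ΔU = U(θ₂) − U(θ₁) = −pE cosθ₂ − (−pE cosθ₁) = pE(cosθ₁ − cosθ₂).
W = (5.30×10⁻¹⁰)(7050)·(cos53° − cos22°) = (3.736×10⁻⁶)·(-0.3254) = -1.216×10⁻⁶ J.

W ≈ -1.22×10⁻⁶ J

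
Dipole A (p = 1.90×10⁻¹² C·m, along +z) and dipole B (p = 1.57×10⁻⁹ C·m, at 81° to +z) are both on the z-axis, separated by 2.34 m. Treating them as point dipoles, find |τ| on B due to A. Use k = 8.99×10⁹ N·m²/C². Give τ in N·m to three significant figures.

τ ≈ 4.13×10⁻¹² N·m

The second dipole sits on the axis of the first, so the field there is axial: E₁ = 2kp₁/r³ along +z.
E₁ = 2(8.99×10⁹)(1.90×10⁻¹²)/(2.34)³ = 0.002666 N/C.
Torque on the second dipole: τ = p₂ E₁ sinθ.
τ = (1.57×10⁻⁹)(0.002666)·sin81° = 4.134×10⁻¹² N·m.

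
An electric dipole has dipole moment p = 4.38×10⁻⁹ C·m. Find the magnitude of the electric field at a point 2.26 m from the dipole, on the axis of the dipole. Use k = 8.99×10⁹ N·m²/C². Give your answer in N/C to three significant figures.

E ≈ 6.82 N/C

On the dipole axis E = 2kp/r³.
E = 2·(8.99×10⁹)(4.38×10⁻⁹) / (2.26)³ = 6.822 N/C.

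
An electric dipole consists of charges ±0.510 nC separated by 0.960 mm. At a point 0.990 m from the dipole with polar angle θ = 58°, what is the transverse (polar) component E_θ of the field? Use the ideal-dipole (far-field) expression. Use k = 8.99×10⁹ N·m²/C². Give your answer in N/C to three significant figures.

E_θ ≈ 0.00385 N/C

Dipole moment p = qd = (5.10×10⁻¹⁰ C)(9.60×10⁻⁴ m) = 4.896×10⁻¹³ C·m.
For a dipole, E_θ = (kp sinθ)/r³.
kp/r³ = (8.99×10⁹)(4.896×10⁻¹³)/(0.990)³ = 0.004536 N/C.
E_θ = 0.004536·sin58° = 0.003847 N/C.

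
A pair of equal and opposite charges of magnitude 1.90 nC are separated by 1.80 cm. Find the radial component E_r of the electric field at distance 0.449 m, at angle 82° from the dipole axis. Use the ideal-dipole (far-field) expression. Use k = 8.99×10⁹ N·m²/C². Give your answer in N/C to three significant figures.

E_r ≈ 0.945 N/C

Dipole moment p = qd = (1.90×10⁻⁹ C)(0.0180 m) = 3.42×10⁻¹¹ C·m.
For a dipole, E_r = (2kp cosθ)/r³.
kp/r³ = (8.99×10⁹)(3.42×10⁻¹¹)/(0.449)³ = 3.397 N/C.
E_r = 2·3.397·cos82° = 0.9454 N/C.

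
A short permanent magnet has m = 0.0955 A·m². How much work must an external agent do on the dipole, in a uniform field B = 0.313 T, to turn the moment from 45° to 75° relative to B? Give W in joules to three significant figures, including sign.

W ≈ 0.0134 J

W_ext = ΔU = −mB cosθ₂ + mB cosθ₁ = mB(cosθ₁ − cosθ₂).
W = (0.0955)(0.313)·(cos45° − cos75°) = (0.02989)·(+0.4483) = 0.01340 J.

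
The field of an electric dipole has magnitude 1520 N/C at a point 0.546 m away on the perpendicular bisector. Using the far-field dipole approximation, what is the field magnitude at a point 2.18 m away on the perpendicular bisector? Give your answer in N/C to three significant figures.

E ≈ 23.9 N/C

Dipole fields scale as 1/r³ in the far field; the geometry is the same at both points.
E₂ = E₁ · (r₁/r₂)³ = 1520 · (0.546/2.18)³.
(r₁/r₂)³ = (0.2505)³ = 0.01571.
E₂ ≈ 23.88 N/C.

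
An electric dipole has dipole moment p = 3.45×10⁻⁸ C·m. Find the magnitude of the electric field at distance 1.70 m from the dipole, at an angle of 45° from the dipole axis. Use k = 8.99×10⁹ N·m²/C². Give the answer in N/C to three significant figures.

At angle θ the dipole field magnitude is E = (kp/r³)·√(1 + 3cos²θ).
kp/r³ = (8.99×10⁹)(3.45×10⁻⁸) / (1.70)³ = 63.13 N/C.
√(1 + 3cos²45°) = √(1 + 3·0.5000) = √2.5000 ≈ 1.5811.
E ≈ 63.13 × 1.581 = 99.82 N/C.

E ≈ 99.8 N/C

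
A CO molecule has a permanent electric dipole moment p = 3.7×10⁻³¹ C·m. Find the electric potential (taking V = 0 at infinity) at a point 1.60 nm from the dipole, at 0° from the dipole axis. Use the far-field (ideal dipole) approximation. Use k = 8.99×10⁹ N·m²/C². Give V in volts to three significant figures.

V ≈ 0.00130 V

The dipole potential is V = kp cosθ / r².
V = (8.99×10⁹)(3.70×10⁻³¹)·cos0° / (1.60×10⁻⁹)² = 0.001299 V.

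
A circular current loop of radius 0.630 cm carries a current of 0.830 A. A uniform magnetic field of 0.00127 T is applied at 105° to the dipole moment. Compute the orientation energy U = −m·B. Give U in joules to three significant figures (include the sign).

Magnetic moment m = IA = Iπa² = (0.830)·π·(0.00630)² = 1.035×10⁻⁴ A·m².
U = −m·B = −mB cosθ.
U = −(1.035×10⁻⁴)(0.00127)·cos105° = 3.402×10⁻⁸ J.

U ≈ 3.40×10⁻⁸ J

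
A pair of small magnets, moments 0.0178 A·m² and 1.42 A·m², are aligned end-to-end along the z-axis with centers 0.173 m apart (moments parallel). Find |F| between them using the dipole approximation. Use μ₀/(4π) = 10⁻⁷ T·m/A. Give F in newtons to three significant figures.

On-axis B of dipole 1: B = (μ₀/4π)·2m₁/r³. Force on dipole 2: F = m₂·dB/dr.
dB/dr = −(μ₀/4π)·6m₁/r⁴, so |F| = (μ₀/4π)·6m₁m₂/r⁴.
F = 6(10⁻⁷)(0.0178)(1.42)/(0.173)⁴ = 1.693×10⁻⁵ N.

F ≈ 1.69×10⁻⁵ N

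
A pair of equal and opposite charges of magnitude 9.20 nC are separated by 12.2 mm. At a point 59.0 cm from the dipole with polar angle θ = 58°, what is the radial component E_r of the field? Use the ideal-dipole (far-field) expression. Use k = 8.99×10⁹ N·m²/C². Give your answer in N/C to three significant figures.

Dipole moment p = qd = (9.20×10⁻⁹ C)(0.0122 m) = 1.122×10⁻¹⁰ C·m.
For a dipole, E_r = (2kp cosθ)/r³.
kp/r³ = (8.99×10⁹)(1.122×10⁻¹⁰)/(0.590)³ = 4.911 N/C.
E_r = 2·4.911·cos58° = 5.205 N/C.

E_r ≈ 5.21 N/C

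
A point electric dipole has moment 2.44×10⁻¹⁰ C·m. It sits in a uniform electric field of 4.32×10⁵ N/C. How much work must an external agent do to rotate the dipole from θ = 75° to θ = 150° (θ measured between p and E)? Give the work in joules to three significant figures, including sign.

W ≈ 1.19×10⁻⁴ J

W_ext = ΔU = U(θ₂) − U(θ₁) = −pE cosθ₂ − (−pE cosθ₁) = pE(cosθ₁ − cosθ₂).
W = (2.44×10⁻¹⁰)(4.32×10⁵)·(cos75° − cos150°) = (1.054×10⁻⁴)·(+1.1248) = 1.186×10⁻⁴ J.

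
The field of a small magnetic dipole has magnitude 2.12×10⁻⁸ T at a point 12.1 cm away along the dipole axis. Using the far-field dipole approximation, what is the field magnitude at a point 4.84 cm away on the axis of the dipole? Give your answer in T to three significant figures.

Dipole fields scale as 1/r³ in the far field; the geometry is the same at both points.
B₂ = B₁ · (r₁/r₂)³ = 2.12×10⁻⁸ · (12.1/4.84)³.
(r₁/r₂)³ = (2.5)³ = 15.62.
B₂ ≈ 3.312×10⁻⁷ T.

B ≈ 3.31×10⁻⁷ T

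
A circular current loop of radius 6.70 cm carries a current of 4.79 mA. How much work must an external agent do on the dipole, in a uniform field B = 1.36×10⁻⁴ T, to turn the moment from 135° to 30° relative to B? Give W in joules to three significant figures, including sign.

Magnetic moment m = IA = Iπa² = (0.00479)·π·(0.0670)² = 6.755×10⁻⁵ A·m².
W_ext = ΔU = −mB cosθ₂ + mB cosθ₁ = mB(cosθ₁ − cosθ₂).
W = (6.755×10⁻⁵)(1.36×10⁻⁴)·(cos135° − cos30°) = (9.187×10⁻⁹)·(-1.5731) = -1.445×10⁻⁸ J.

W ≈ -1.45×10⁻⁸ J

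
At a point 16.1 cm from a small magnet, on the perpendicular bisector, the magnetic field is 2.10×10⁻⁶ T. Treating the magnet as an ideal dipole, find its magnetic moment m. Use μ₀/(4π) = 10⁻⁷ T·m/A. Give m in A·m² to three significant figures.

m ≈ 0.0876 A·m²

In the equatorial plane B = (μ₀/4π)·m/r³, so m = Br³·4π/(μ₀).
m = (2.10×10⁻⁶)·(0.161)³ / (10⁻⁷) = 0.08764 A·m².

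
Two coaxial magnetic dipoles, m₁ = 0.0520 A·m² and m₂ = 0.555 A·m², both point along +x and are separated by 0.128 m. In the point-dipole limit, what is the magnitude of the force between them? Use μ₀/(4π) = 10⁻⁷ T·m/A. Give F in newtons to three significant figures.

F ≈ 6.45×10⁻⁵ N

On-axis B of dipole 1: B = (μ₀/4π)·2m₁/r³. Force on dipole 2: F = m₂·dB/dr.
dB/dr = −(μ₀/4π)·6m₁/r⁴, so |F| = (μ₀/4π)·6m₁m₂/r⁴.
F = 6(10⁻⁷)(0.0520)(0.555)/(0.128)⁴ = 6.451×10⁻⁵ N.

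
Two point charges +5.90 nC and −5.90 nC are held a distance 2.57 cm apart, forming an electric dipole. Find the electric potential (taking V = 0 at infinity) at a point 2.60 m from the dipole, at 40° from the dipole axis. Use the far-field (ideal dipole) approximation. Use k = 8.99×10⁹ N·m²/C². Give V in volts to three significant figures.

Dipole moment p = qd = (5.90×10⁻⁹ C)(0.0257 m) = 1.516×10⁻¹⁰ C·m.
The dipole potential is V = kp cosθ / r².
V = (8.99×10⁹)(1.516×10⁻¹⁰)·cos40° / (2.60)² = 0.1544 V.

V ≈ 0.154 V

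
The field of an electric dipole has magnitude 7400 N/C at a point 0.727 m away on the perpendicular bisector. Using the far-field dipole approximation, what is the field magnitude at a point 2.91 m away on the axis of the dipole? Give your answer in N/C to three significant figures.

Dipole fields scale as 1/r³ in the far field.
The axial field is twice the equatorial field at the same r, so the geometry factor is 2/1.
E₂ = E₁ · (2/1) · (r₁/r₂)³ = 7400 · 2 · (0.727/2.91)³.
(r₁/r₂)³ = (0.2498)³ = 0.01559.
E₂ ≈ 230.8 N/C.

E ≈ 231 N/C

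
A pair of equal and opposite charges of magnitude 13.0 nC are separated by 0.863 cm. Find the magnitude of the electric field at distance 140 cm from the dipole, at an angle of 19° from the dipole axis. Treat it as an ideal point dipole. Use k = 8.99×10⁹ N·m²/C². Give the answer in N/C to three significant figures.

E ≈ 0.705 N/C

Dipole moment p = qd = (1.30×10⁻⁸ C)(0.00863 m) = 1.122×10⁻¹⁰ C·m.
At angle θ the dipole field magnitude is E = (kp/r³)·√(1 + 3cos²θ).
kp/r³ = (8.99×10⁹)(1.122×10⁻¹⁰) / (1.40)³ = 0.3676 N/C.
√(1 + 3cos²19°) = √(1 + 3·0.8940) = √3.6820 ≈ 1.9189.
E ≈ 0.3676 × 1.919 = 0.7054 N/C.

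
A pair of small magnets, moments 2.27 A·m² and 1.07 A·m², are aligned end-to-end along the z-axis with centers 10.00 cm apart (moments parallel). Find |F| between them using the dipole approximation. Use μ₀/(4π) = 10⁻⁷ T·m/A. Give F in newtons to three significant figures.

On-axis B of dipole 1: B = (μ₀/4π)·2m₁/r³. Force on dipole 2: F = m₂·dB/dr.
dB/dr = −(μ₀/4π)·6m₁/r⁴, so |F| = (μ₀/4π)·6m₁m₂/r⁴.
F = 6(10⁻⁷)(2.27)(1.07)/(0.100)⁴ = 0.01457 N.

F ≈ 0.0146 N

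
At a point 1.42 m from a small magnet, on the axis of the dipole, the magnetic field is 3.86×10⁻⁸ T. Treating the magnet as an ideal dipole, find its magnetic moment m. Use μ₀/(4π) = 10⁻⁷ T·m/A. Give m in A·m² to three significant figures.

On axis B = (μ₀/4π)·2m/r³, so m = Br³·4π/(μ₀·2).
m = (3.86×10⁻⁸)·(1.42)³ / (2·10⁻⁷) = 0.5526 A·m².

m ≈ 0.553 A·m²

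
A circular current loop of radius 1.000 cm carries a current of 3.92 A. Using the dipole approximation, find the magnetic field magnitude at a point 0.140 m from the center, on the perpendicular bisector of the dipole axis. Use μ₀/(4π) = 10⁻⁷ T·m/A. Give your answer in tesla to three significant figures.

B ≈ 4.49×10⁻⁸ T

Magnetic moment m = IA = Iπa² = (3.92)·π·(0.0100)² = 0.001232 A·m².
In the equatorial plane B = (μ₀/4π)·m/r³ (half the axial value).
B = (10⁻⁷)·(0.001232) / (0.140)³ = 4.490×10⁻⁸ T.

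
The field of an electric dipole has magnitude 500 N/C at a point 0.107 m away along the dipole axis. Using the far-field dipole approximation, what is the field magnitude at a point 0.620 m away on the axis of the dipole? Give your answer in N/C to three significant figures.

E ≈ 2.57 N/C

Dipole fields scale as 1/r³ in the far field; the geometry is the same at both points.
E₂ = E₁ · (r₁/r₂)³ = 500 · (0.107/0.620)³.
(r₁/r₂)³ = (0.1726)³ = 0.00514.
E₂ ≈ 2.570 N/C.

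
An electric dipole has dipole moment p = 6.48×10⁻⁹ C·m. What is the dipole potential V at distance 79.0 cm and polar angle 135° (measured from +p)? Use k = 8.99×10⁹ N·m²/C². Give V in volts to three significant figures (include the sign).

The dipole potential is V = kp cosθ / r².
V = (8.99×10⁹)(6.48×10⁻⁹)·cos135° / (0.790)² = -66.00 V.

V ≈ -66.0 V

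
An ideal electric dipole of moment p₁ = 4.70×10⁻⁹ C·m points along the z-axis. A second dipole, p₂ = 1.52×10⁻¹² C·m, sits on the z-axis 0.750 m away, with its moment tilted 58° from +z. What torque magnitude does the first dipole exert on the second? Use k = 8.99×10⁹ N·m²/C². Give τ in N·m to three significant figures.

The second dipole sits on the axis of the first, so the field there is axial: E₁ = 2kp₁/r³ along +z.
E₁ = 2(8.99×10⁹)(4.70×10⁻⁹)/(0.750)³ = 200.3 N/C.
Torque on the second dipole: τ = p₂ E₁ sinθ.
τ = (1.52×10⁻¹²)(200.3)·sin58° = 2.582×10⁻¹⁰ N·m.

τ ≈ 2.58×10⁻¹⁰ N·m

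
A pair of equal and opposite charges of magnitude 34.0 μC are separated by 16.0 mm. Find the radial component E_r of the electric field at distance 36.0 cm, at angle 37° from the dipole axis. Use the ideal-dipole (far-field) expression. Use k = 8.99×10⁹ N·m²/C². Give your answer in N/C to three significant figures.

E_r ≈ 1.67×10⁵ N/C

Dipole moment p = qd = (3.40×10⁻⁵ C)(0.0160 m) = 5.44×10⁻⁷ C·m.
For a dipole, E_r = (2kp cosθ)/r³.
kp/r³ = (8.99×10⁹)(5.44×10⁻⁷)/(0.360)³ = 1.048×10⁵ N/C.
E_r = 2·1.048×10⁵·cos37° = 1.674×10⁵ N/C.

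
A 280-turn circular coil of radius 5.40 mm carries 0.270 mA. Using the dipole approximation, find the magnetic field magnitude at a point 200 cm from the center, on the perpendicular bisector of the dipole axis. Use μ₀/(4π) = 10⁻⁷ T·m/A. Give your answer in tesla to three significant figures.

B ≈ 8.66×10⁻¹⁴ T

m = NIA = NIπa² = 280·(2.70×10⁻⁴)·π·(0.00540)² = 6.926×10⁻⁶ A·m².
In the equatorial plane B = (μ₀/4π)·m/r³ (half the axial value).
B = (10⁻⁷)·(6.926×10⁻⁶) / (2.00)³ = 8.658×10⁻¹⁴ T.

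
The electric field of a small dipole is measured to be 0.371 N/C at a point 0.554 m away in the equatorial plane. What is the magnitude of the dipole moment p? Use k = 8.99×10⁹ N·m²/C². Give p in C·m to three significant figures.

In the equatorial plane E = kp/r³, so p = Er³/(k).
p = (0.371)·(0.554)³ / (8.99×10⁹) = 7.017×10⁻¹² C·m.

p ≈ 7.02×10⁻¹² C·m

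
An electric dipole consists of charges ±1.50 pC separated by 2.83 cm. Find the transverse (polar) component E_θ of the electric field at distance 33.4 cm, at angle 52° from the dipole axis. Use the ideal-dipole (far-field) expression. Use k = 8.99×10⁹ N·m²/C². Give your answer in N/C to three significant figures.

Dipole moment p = qd = (1.50×10⁻¹² C)(0.0283 m) = 4.245×10⁻¹⁴ C·m.
For a dipole, E_θ = (kp sinθ)/r³.
kp/r³ = (8.99×10⁹)(4.245×10⁻¹⁴)/(0.334)³ = 0.01024 N/C.
E_θ = 0.01024·sin52° = 0.008071 N/C.

E_θ ≈ 0.00807 N/C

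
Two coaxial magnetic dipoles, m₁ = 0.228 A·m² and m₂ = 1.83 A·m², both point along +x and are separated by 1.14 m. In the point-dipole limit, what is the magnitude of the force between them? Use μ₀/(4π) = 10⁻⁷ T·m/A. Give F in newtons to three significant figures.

F ≈ 1.48×10⁻⁷ N

On-axis B of dipole 1: B = (μ₀/4π)·2m₁/r³. Force on dipole 2: F = m₂·dB/dr.
dB/dr = −(μ₀/4π)·6m₁/r⁴, so |F| = (μ₀/4π)·6m₁m₂/r⁴.
F = 6(10⁻⁷)(0.228)(1.83)/(1.14)⁴ = 1.482×10⁻⁷ N.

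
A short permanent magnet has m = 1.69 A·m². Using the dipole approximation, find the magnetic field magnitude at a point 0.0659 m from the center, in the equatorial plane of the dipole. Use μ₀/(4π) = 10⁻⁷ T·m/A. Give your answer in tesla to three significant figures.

B ≈ 5.91×10⁻⁴ T

In the equatorial plane B = (μ₀/4π)·m/r³ (half the axial value).
B = (10⁻⁷)·(1.69) / (0.0659)³ = 5.905×10⁻⁴ T.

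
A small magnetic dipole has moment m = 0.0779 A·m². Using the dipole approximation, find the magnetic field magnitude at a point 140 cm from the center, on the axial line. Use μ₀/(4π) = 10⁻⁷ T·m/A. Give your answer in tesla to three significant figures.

On axis B = (μ₀/4π)·2m/r³.
B = 2·(10⁻⁷)·(0.0779) / (1.40)³ = 5.678×10⁻⁹ T.

B ≈ 5.68×10⁻⁹ T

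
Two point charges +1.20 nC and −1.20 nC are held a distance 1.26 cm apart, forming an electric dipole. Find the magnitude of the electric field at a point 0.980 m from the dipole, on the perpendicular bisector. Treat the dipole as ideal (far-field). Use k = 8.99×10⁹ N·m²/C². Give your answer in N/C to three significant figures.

E ≈ 0.144 N/C

Dipole moment p = qd = (1.20×10⁻⁹ C)(0.0126 m) = 1.512×10⁻¹¹ C·m.
On the perpendicular bisector E = kp/r³ (half the axial value at the same distance).
E = (8.99×10⁹)(1.512×10⁻¹¹) / (0.980)³ = 0.1444 N/C.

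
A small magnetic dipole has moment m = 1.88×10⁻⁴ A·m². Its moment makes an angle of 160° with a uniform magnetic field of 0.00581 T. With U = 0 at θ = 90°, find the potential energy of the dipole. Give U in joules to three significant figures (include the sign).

U ≈ 1.03×10⁻⁶ J

U = −m·B = −mB cosθ.
U = −(1.88×10⁻⁴)(0.00581)·cos160° = 1.026×10⁻⁶ J.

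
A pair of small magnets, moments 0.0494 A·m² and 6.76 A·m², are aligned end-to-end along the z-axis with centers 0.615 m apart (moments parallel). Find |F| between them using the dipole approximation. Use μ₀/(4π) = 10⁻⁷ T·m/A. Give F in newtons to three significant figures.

F ≈ 1.40×10⁻⁶ N

On-axis B of dipole 1: B = (μ₀/4π)·2m₁/r³. Force on dipole 2: F = m₂·dB/dr.
dB/dr = −(μ₀/4π)·6m₁/r⁴, so |F| = (μ₀/4π)·6m₁m₂/r⁴.
F = 6(10⁻⁷)(0.0494)(6.76)/(0.615)⁴ = 1.401×10⁻⁶ N.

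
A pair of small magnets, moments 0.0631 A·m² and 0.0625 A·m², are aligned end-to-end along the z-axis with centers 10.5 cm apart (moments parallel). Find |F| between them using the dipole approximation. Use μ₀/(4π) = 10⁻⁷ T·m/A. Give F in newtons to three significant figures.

F ≈ 1.95×10⁻⁵ N

On-axis B of dipole 1: B = (μ₀/4π)·2m₁/r³. Force on dipole 2: F = m₂·dB/dr.
dB/dr = −(μ₀/4π)·6m₁/r⁴, so |F| = (μ₀/4π)·6m₁m₂/r⁴.
F = 6(10⁻⁷)(0.0631)(0.0625)/(0.105)⁴ = 1.947×10⁻⁵ N.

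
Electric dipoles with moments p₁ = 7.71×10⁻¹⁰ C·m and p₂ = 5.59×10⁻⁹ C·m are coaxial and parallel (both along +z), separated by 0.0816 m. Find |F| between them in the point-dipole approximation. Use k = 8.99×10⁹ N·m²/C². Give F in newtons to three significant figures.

On-axis field of dipole 1 at distance r: E = 2kp₁/r³. Force on dipole 2 is F = p₂·dE/dr (gradient along axis).
dE/dr = −6kp₁/r⁴, so |F| = 6kp₁p₂/r⁴ (attractive for aligned moments).
F = 6(8.99×10⁹)(7.71×10⁻¹⁰)(5.59×10⁻⁹)/(0.0816)⁴ = 0.005243 N.

F ≈ 0.00524 N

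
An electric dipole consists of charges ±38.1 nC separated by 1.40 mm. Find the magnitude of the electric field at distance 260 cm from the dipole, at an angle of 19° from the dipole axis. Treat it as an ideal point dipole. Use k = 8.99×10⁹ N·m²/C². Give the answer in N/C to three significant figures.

Dipole moment p = qd = (3.81×10⁻⁸ C)(0.00140 m) = 5.334×10⁻¹¹ C·m.
At angle θ the dipole field magnitude is E = (kp/r³)·√(1 + 3cos²θ).
kp/r³ = (8.99×10⁹)(5.334×10⁻¹¹) / (2.60)³ = 0.02728 N/C.
√(1 + 3cos²19°) = √(1 + 3·0.8940) = √3.6820 ≈ 1.9189.
E ≈ 0.02728 × 1.919 = 0.05235 N/C.

E ≈ 0.0524 N/C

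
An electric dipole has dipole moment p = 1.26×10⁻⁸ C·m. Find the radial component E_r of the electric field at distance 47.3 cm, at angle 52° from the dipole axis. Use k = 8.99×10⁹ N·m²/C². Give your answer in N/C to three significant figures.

For a dipole, E_r = (2kp cosθ)/r³.
kp/r³ = (8.99×10⁹)(1.26×10⁻⁸)/(0.473)³ = 1070 N/C.
E_r = 2·1070·cos52° = 1318 N/C.

E_r ≈ 1320 N/C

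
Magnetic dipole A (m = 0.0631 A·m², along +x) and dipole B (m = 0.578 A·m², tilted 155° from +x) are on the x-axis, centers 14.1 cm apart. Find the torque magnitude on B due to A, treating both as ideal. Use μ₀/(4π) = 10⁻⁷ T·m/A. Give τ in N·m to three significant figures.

Dipole B is on the axis of dipole A, so B₁ there is axial: B₁ = (μ₀/4π)·2m₁/r³ along +x.
B₁ = 2(10⁻⁷)(0.0631)/(0.141)³ = 4.502×10⁻⁶ T.
τ = m₂ B₁ sinθ.
τ = (0.578)(4.502×10⁻⁶)·sin155° = 1.100×10⁻⁶ N·m.

τ ≈ 1.10×10⁻⁶ N·m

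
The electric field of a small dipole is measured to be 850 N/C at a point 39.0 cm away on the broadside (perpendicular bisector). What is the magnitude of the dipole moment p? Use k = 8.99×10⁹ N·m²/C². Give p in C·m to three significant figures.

p ≈ 5.61×10⁻⁹ C·m

In the equatorial plane E = kp/r³, so p = Er³/(k).
p = (850)·(0.390)³ / (8.99×10⁹) = 5.609×10⁻⁹ C·m.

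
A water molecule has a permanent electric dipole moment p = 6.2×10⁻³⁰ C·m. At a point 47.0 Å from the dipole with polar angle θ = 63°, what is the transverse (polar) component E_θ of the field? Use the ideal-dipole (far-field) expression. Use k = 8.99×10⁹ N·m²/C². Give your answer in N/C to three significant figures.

For a dipole, E_θ = (kp sinθ)/r³.
kp/r³ = (8.99×10⁹)(6.20×10⁻³⁰)/(4.70×10⁻⁹)³ = 5.369×10⁵ N/C.
E_θ = 5.369×10⁵·sin63° = 4.783×10⁵ N/C.

E_θ ≈ 4.78×10⁵ N/C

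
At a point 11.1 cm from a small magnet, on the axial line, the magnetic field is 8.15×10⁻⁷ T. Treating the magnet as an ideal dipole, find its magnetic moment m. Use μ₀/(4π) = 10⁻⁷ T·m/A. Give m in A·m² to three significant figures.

m ≈ 0.00557 A·m²

On axis B = (μ₀/4π)·2m/r³, so m = Br³·4π/(μ₀·2).
m = (8.15×10⁻⁷)·(0.111)³ / (2·10⁻⁷) = 0.005573 A·m².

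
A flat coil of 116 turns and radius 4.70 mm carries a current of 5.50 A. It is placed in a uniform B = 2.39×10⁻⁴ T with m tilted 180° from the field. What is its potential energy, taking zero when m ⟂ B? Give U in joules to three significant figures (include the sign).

m = NIA = NIπa² = 116·(5.50)·π·(0.00470)² = 0.04428 A·m².
U = −m·B = −mB cosθ.
U = −(0.04428)(2.39×10⁻⁴)·cos180° = 1.058×10⁻⁵ J.

U ≈ 1.06×10⁻⁵ J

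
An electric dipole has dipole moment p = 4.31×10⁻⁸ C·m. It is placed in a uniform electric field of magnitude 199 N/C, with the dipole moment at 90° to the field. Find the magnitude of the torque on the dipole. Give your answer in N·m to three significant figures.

τ ≈ 8.58×10⁻⁶ N·m

Torque on an electric dipole: τ = pE sinθ.
τ = (4.31×10⁻⁸)(199)·sin90° = 8.577×10⁻⁶ N·m.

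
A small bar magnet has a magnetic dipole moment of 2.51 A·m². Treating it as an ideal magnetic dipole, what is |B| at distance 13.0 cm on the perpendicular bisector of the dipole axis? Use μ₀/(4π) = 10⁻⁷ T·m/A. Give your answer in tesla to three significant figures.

B ≈ 1.14×10⁻⁴ T

In the equatorial plane B = (μ₀/4π)·m/r³ (half the axial value).
B = (10⁻⁷)·(2.51) / (0.130)³ = 1.142×10⁻⁴ T.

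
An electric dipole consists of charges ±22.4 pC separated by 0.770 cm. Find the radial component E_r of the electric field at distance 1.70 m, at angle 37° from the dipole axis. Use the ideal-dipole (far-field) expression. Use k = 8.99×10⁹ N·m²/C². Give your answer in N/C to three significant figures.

E_r ≈ 5.04×10⁻⁴ N/C

Dipole moment p = qd = (2.24×10⁻¹¹ C)(0.00770 m) = 1.725×10⁻¹³ C·m.
For a dipole, E_r = (2kp cosθ)/r³.
kp/r³ = (8.99×10⁹)(1.725×10⁻¹³)/(1.70)³ = 3.156×10⁻⁴ N/C.
E_r = 2·3.156×10⁻⁴·cos37° = 5.042×10⁻⁴ N/C.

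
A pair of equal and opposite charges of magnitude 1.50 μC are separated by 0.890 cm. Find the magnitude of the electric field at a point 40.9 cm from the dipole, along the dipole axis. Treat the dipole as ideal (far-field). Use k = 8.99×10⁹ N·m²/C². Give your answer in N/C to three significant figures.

Dipole moment p = qd = (1.50×10⁻⁶ C)(0.00890 m) = 1.335×10⁻⁸ C·m.
On the dipole axis E = 2kp/r³.
E = 2·(8.99×10⁹)(1.335×10⁻⁸) / (0.409)³ = 3508 N/C.

E ≈ 3510 N/C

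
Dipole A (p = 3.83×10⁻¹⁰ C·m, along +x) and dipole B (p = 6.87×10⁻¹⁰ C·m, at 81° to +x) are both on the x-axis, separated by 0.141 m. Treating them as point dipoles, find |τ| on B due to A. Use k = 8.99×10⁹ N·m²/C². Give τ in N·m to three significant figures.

The second dipole sits on the axis of the first, so the field there is axial: E₁ = 2kp₁/r³ along +x.
E₁ = 2(8.99×10⁹)(3.83×10⁻¹⁰)/(0.141)³ = 2457 N/C.
Torque on the second dipole: τ = p₂ E₁ sinθ.
τ = (6.87×10⁻¹⁰)(2457)·sin81° = 1.667×10⁻⁶ N·m.

τ ≈ 1.67×10⁻⁶ N·m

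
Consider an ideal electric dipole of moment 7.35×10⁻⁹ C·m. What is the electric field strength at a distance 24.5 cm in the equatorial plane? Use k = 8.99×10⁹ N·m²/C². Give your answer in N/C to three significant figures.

E ≈ 4490 N/C

On the perpendicular bisector E = kp/r³ (half the axial value at the same distance).
E = (8.99×10⁹)(7.35×10⁻⁹) / (0.245)³ = 4493 N/C.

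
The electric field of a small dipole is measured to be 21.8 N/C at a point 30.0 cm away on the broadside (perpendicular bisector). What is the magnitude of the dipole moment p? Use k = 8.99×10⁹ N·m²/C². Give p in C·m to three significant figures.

p ≈ 6.55×10⁻¹¹ C·m

In the equatorial plane E = kp/r³, so p = Er³/(k).
p = (21.8)·(0.300)³ / (8.99×10⁹) = 6.547×10⁻¹¹ C·m.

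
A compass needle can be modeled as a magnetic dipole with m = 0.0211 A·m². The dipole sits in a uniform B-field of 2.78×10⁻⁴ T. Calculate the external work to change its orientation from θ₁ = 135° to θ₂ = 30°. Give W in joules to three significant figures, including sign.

W ≈ -9.23×10⁻⁶ J

W_ext = ΔU = −mB cosθ₂ + mB cosθ₁ = mB(cosθ₁ − cosθ₂).
W = (0.0211)(2.78×10⁻⁴)·(cos135° − cos30°) = (5.866×10⁻⁶)·(-1.5731) = -9.228×10⁻⁶ J.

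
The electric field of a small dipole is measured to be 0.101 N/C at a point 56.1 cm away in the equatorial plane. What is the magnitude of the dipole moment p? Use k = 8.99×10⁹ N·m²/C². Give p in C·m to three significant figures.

p ≈ 1.98×10⁻¹² C·m

In the equatorial plane E = kp/r³, so p = Er³/(k).
p = (0.101)·(0.561)³ / (8.99×10⁹) = 1.984×10⁻¹² C·m.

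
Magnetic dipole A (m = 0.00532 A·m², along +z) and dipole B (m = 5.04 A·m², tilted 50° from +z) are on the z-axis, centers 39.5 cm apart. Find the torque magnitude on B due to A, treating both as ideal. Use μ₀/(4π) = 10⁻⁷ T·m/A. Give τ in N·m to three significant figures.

τ ≈ 6.67×10⁻⁸ N·m

Dipole B is on the axis of dipole A, so B₁ there is axial: B₁ = (μ₀/4π)·2m₁/r³ along +z.
B₁ = 2(10⁻⁷)(0.00532)/(0.395)³ = 1.726×10⁻⁸ T.
τ = m₂ B₁ sinθ.
τ = (5.04)(1.726×10⁻⁸)·sin50° = 6.666×10⁻⁸ N·m.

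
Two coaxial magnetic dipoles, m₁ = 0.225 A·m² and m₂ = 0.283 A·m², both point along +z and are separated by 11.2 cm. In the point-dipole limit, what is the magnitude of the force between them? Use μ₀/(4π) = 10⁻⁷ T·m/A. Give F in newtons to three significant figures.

F ≈ 2.43×10⁻⁴ N

On-axis B of dipole 1: B = (μ₀/4π)·2m₁/r³. Force on dipole 2: F = m₂·dB/dr.
dB/dr = −(μ₀/4π)·6m₁/r⁴, so |F| = (μ₀/4π)·6m₁m₂/r⁴.
F = 6(10⁻⁷)(0.225)(0.283)/(0.112)⁴ = 2.428×10⁻⁴ N.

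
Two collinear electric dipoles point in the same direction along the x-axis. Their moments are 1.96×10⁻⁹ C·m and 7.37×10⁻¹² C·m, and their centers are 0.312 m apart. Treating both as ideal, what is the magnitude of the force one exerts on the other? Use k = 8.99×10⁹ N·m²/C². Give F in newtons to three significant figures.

F ≈ 8.22×10⁻⁸ N

On-axis field of dipole 1 at distance r: E = 2kp₁/r³. Force on dipole 2 is F = p₂·dE/dr (gradient along axis).
dE/dr = −6kp₁/r⁴, so |F| = 6kp₁p₂/r⁴ (attractive for aligned moments).
F = 6(8.99×10⁹)(1.96×10⁻⁹)(7.37×10⁻¹²)/(0.312)⁴ = 8.223×10⁻⁸ N.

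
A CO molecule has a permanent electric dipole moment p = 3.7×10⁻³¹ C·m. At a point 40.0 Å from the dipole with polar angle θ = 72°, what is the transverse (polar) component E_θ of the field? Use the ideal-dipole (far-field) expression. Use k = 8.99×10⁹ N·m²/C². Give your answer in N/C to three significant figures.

For a dipole, E_θ = (kp sinθ)/r³.
kp/r³ = (8.99×10⁹)(3.70×10⁻³¹)/(4.00×10⁻⁹)³ = 5.197×10⁴ N/C.
E_θ = 5.197×10⁴·sin72° = 4.943×10⁴ N/C.

E_θ ≈ 4.94×10⁴ N/C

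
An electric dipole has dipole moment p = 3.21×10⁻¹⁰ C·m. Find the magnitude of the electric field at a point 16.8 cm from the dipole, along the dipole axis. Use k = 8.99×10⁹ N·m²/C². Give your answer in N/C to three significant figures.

On the dipole axis E = 2kp/r³.
E = 2·(8.99×10⁹)(3.21×10⁻¹⁰) / (0.168)³ = 1217 N/C.

E ≈ 1220 N/C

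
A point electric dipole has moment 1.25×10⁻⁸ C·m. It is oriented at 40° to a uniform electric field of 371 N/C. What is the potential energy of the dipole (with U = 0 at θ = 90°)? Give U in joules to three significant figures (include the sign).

U = −p·E = −pE cosθ.
U = −(1.25×10⁻⁸)(371)·cos40° = -3.553×10⁻⁶ J.

U ≈ -3.55×10⁻⁶ J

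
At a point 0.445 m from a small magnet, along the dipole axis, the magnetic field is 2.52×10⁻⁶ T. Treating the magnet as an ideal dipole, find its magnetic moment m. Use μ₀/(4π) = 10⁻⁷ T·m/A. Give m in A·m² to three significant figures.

m ≈ 1.11 A·m²

On axis B = (μ₀/4π)·2m/r³, so m = Br³·4π/(μ₀·2).
m = (2.52×10⁻⁶)·(0.445)³ / (2·10⁻⁷) = 1.110 A·m².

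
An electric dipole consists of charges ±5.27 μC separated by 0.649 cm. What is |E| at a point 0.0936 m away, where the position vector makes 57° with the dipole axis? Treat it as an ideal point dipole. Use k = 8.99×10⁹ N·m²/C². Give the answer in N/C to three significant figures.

Dipole moment p = qd = (5.27×10⁻⁶ C)(0.00649 m) = 3.42×10⁻⁸ C·m.
At angle θ the dipole field magnitude is E = (kp/r³)·√(1 + 3cos²θ).
kp/r³ = (8.99×10⁹)(3.42×10⁻⁸) / (0.0936)³ = 3.749×10⁵ N/C.
√(1 + 3cos²57°) = √(1 + 3·0.2966) = √1.8899 ≈ 1.3747.
E ≈ 3.749×10⁵ × 1.375 = 5.154×10⁵ N/C.

E ≈ 5.15×10⁵ N/C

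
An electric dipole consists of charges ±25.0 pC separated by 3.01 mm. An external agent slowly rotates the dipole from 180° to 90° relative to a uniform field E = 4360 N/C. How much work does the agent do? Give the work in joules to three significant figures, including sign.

W ≈ -3.28×10⁻¹⁰ J

Dipole moment p = qd = (2.50×10⁻¹¹ C)(0.00301 m) = 7.525×10⁻¹⁴ C·m.
W_ext = ΔU = U(θ₂) − U(θ₁) = −pE cosθ₂ − (−pE cosθ₁) = pE(cosθ₁ − cosθ₂).
W = (7.525×10⁻¹⁴)(4360)·(cos180° − cos90°) = (3.281×10⁻¹⁰)·(-1.0000) = -3.281×10⁻¹⁰ J.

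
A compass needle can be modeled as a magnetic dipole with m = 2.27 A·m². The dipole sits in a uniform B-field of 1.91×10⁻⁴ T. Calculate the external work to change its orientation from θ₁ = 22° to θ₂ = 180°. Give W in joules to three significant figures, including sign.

W_ext = ΔU = −mB cosθ₂ + mB cosθ₁ = mB(cosθ₁ − cosθ₂).
W = (2.27)(1.91×10⁻⁴)·(cos22° − cos180°) = (4.336×10⁻⁴)·(+1.9272) = 8.356×10⁻⁴ J.

W ≈ 8.36×10⁻⁴ J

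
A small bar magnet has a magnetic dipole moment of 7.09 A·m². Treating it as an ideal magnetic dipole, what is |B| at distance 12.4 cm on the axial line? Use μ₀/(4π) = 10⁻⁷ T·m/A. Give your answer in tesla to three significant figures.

B ≈ 7.44×10⁻⁴ T

On axis B = (μ₀/4π)·2m/r³.
B = 2·(10⁻⁷)·(7.09) / (0.124)³ = 7.437×10⁻⁴ T.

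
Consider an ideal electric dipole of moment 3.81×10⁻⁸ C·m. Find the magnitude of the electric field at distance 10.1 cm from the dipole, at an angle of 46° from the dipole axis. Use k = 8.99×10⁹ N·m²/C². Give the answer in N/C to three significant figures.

E ≈ 5.20×10⁵ N/C

At angle θ the dipole field magnitude is E = (kp/r³)·√(1 + 3cos²θ).
kp/r³ = (8.99×10⁹)(3.81×10⁻⁸) / (0.101)³ = 3.324×10⁵ N/C.
√(1 + 3cos²46°) = √(1 + 3·0.4826) = √2.4477 ≈ 1.5645.
E ≈ 3.324×10⁵ × 1.564 = 5.201×10⁵ N/C.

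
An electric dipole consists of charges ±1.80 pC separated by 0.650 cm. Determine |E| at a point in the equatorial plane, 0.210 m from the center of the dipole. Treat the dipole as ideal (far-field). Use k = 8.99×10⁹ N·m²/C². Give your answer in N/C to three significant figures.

Dipole moment p = qd = (1.80×10⁻¹² C)(0.00650 m) = 1.17×10⁻¹⁴ C·m.
In the equatorial plane E = kp/r³.
E = (8.99×10⁹)(1.17×10⁻¹⁴) / (0.210)³ = 0.01136 N/C.

E ≈ 0.0114 N/C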